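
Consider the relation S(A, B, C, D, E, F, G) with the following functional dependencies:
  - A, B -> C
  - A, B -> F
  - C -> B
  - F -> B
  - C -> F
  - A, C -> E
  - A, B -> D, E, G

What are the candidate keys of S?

{A} never appears on the right of any FD, so every key must include it.
{A, B}⁺ = {A, B, C, D, E, F, G} — all of the relation — so {A, B} is a candidate key.
{A, C}⁺ = {A, B, C, D, E, F, G} — all of the relation — so {A, C} is a candidate key.
{A, F}⁺ = {A, B, C, D, E, F, G} — all of the relation — so {A, F} is a candidate key.
No proper subset of any of these is a key, and no other minimal superkey exists.

{A, B}, {A, C}, {A, F}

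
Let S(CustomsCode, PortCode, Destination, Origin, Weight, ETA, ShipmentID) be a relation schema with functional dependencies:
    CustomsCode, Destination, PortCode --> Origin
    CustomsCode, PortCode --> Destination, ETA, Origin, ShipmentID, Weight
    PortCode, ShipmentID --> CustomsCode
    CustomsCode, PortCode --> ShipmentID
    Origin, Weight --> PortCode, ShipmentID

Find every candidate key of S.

{CustomsCode, PortCode}⁺ = {CustomsCode, Destination, ETA, Origin, PortCode, ShipmentID, Weight} — all of the relation — so {CustomsCode, PortCode} is a candidate key.
{Origin, Weight}⁺ = {CustomsCode, Destination, ETA, Origin, PortCode, ShipmentID, Weight} — all of the relation — so {Origin, Weight} is a candidate key.
{PortCode, ShipmentID}⁺ = {CustomsCode, Destination, ETA, Origin, PortCode, ShipmentID, Weight} — all of the relation — so {PortCode, ShipmentID} is a candidate key.
Any other superkey properly contains one of these, so there are no further candidate keys.

{CustomsCode, PortCode}, {Origin, Weight}, {PortCode, ShipmentID}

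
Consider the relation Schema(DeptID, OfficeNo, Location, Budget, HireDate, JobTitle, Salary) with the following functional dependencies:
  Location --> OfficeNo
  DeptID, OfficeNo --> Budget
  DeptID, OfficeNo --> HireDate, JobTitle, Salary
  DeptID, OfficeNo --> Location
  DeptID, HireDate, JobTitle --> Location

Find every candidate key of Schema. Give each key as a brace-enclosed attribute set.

{DeptID, HireDate, JobTitle}, {DeptID, Location}, {DeptID, OfficeNo}

No FD produces {DeptID}, so it must be in every candidate key.
{DeptID, Location} is a candidate key since {DeptID, Location}⁺ = {Budget, DeptID, HireDate, JobTitle, Location, OfficeNo, Salary} covers every attribute.
{DeptID, OfficeNo} is a candidate key since {DeptID, OfficeNo}⁺ = {Budget, DeptID, HireDate, JobTitle, Location, OfficeNo, Salary} covers every attribute.
{DeptID, HireDate, JobTitle} is a candidate key since {DeptID, HireDate, JobTitle}⁺ = {Budget, DeptID, HireDate, JobTitle, Location, OfficeNo, Salary} covers every attribute.
These are minimal and exhaustive — every other superkey contains one of them.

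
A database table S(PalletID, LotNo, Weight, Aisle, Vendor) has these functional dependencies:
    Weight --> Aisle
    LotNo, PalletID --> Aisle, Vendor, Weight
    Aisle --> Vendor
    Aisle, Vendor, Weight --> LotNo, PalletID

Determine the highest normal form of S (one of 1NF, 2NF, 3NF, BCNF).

2NF

Candidate keys: {LotNo, PalletID}, {Weight}. Prime attributes: {LotNo, PalletID, Weight}.
Aisle --> Vendor: {Aisle}⁺ = {Aisle, Vendor}, which is not all of the attributes, so the left side is not a superkey — BCNF is violated.
Aisle --> Vendor has non-prime {Vendor} on the right and a non-superkey on the left, so 3NF fails.
No proper subset of a key has a non-prime attribute in its closure, so there is no partial dependency; 2NF holds.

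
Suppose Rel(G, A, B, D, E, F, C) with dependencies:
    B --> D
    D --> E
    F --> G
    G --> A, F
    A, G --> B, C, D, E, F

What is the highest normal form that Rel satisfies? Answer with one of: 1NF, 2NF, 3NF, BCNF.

2NF

Candidate keys: {F}, {G}. Prime attributes: {F, G}.
For B --> D we have {B}⁺ = {B, D, E}; {B} is not a superkey, so BCNF fails.
Because {D} is non-prime and the left side of B --> D is not a superkey, the relation is not in 3NF.
With only single-attribute keys there can be no partial dependency, so 2NF holds.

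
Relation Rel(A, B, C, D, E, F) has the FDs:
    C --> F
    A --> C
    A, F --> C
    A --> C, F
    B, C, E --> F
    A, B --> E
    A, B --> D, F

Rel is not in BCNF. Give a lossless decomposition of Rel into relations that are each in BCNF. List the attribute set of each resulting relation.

Candidate key of the original relation: {A, B}.
Within {A, B, C, D, E, F}: {C}⁺ ∩ {A, B, C, D, E, F} = {C, F}, not the whole set, so C --> F violates BCNF; decompose into {C, F} and {A, B, C, D, E}.
{C, F}: every determinant is a superkey — BCNF.
Within {A, B, C, D, E}: {A}⁺ ∩ {A, B, C, D, E} = {A, C}, not the whole set, so A --> C violates BCNF; decompose into {A, C} and {A, B, D, E}.
{A, C}: every determinant is a superkey — BCNF.
{A, B, D, E}: every determinant is a superkey — BCNF.

{A, B, D, E}; {A, C}; {C, F}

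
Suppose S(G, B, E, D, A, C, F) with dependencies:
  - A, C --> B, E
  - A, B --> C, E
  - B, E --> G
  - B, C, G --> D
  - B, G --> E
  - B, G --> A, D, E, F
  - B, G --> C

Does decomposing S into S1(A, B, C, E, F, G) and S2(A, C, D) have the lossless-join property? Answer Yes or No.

Yes

Common attributes: {A, C}; their closure is {A, B, C, D, E, F, G}.
S1 is contained in that closure, so S1 ∩ S2 --> S1 holds and the join is lossless.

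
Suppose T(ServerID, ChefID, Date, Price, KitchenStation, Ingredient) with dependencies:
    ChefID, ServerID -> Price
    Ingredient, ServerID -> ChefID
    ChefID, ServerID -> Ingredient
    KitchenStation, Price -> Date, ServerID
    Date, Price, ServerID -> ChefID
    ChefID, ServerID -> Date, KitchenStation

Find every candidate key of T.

{ChefID, ServerID}⁺ = {ChefID, Date, Ingredient, KitchenStation, Price, ServerID}, which is every attribute, so {ChefID, ServerID} is a candidate key.
{Ingredient, ServerID}⁺ = {ChefID, Date, Ingredient, KitchenStation, Price, ServerID}, which is every attribute, so {Ingredient, ServerID} is a candidate key.
{KitchenStation, Price}⁺ = {ChefID, Date, Ingredient, KitchenStation, Price, ServerID}, which is every attribute, so {KitchenStation, Price} is a candidate key.
{Date, Price, ServerID}⁺ = {ChefID, Date, Ingredient, KitchenStation, Price, ServerID}, which is every attribute, so {Date, Price, ServerID} is a candidate key.
Any other superkey properly contains one of these, so there are no further candidate keys.

{ChefID, ServerID}, {Date, Price, ServerID}, {Ingredient, ServerID}, {KitchenStation, Price}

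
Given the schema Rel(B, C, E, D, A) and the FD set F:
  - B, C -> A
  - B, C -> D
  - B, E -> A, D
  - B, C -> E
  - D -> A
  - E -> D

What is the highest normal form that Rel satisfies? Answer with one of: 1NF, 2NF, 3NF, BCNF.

Candidate key: {B, C}. Prime attributes: {B, C}.
For B, E -> A, D we have {B, E}⁺ = {A, B, D, E}; {B, E} is not a superkey, so BCNF fails.
Because {A, D} are non-prime and the left side of B, E -> A, D is not a superkey, the relation is not in 3NF.
No proper subset of a key has a non-prime attribute in its closure, so there is no partial dependency; 2NF holds.

2NF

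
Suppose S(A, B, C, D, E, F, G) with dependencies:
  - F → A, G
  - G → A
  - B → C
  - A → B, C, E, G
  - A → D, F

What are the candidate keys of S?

Closure of {A} is {A, B, C, D, E, F, G}, the whole schema; {A} is a candidate key.
Closure of {F} is {A, B, C, D, E, F, G}, the whole schema; {F} is a candidate key.
Closure of {G} is {A, B, C, D, E, F, G}, the whole schema; {G} is a candidate key.
No proper subset of any of these is a key, and no other minimal superkey exists.

{A}, {F}, {G}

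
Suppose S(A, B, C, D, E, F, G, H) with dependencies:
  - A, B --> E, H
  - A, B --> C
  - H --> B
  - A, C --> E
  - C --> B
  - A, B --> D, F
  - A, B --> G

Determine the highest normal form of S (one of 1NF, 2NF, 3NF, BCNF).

3NF

Candidate keys: {A, B}, {A, C}, {A, H}. Prime attributes: {A, B, C, H}.
For H --> B we have {H}⁺ = {B, H}; {H} is not a superkey, so BCNF fails.
But every attribute on its right side ({B}) is prime, and the same holds for every other non-superkey FD, so 3NF still holds.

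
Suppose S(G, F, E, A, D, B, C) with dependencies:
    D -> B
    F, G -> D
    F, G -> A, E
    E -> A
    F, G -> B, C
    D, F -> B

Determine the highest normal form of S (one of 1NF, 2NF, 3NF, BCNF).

Candidate key: {F, G}. Prime attributes: {F, G}.
D -> B: {D}⁺ = {B, D}, which is not all of the attributes, so the left side is not a superkey — BCNF is violated.
Because {B} is non-prime and the left side of D -> B is not a superkey, the relation is not in 3NF.
Checking every proper subset of each key, none determines a non-prime attribute — 2NF is satisfied.

2NF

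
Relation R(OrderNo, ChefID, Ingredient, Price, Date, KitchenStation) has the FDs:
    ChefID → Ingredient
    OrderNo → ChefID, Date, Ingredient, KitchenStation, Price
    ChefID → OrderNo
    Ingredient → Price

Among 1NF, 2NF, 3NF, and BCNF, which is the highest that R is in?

Candidate keys: {ChefID}, {OrderNo}. Prime attributes: {ChefID, OrderNo}.
Ingredient → Price breaks BCNF: {Ingredient}⁺ = {Ingredient, Price}, so {Ingredient} is not a superkey.
Ingredient → Price determines the non-prime attribute {Price} from a non-superkey — 3NF is violated.
With only single-attribute keys there can be no partial dependency, so 2NF holds.

2NF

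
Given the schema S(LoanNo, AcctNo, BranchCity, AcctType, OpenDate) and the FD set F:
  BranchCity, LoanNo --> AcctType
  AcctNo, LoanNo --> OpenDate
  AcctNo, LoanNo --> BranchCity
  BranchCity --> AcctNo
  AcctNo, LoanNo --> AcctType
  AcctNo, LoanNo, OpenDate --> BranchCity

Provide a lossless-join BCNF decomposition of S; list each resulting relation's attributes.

Candidate keys of the original relation: {AcctNo, LoanNo}, {BranchCity, LoanNo}.
In {AcctNo, AcctType, BranchCity, LoanNo, OpenDate}, {BranchCity} is not a superkey ({BranchCity}⁺ restricted to this set is {AcctNo, BranchCity}), so split on BranchCity --> AcctNo into {AcctNo, BranchCity} and {AcctType, BranchCity, LoanNo, OpenDate}.
{AcctNo, BranchCity} is in BCNF.
{AcctType, BranchCity, LoanNo, OpenDate} is in BCNF.

{AcctNo, BranchCity}; {AcctType, BranchCity, LoanNo, OpenDate}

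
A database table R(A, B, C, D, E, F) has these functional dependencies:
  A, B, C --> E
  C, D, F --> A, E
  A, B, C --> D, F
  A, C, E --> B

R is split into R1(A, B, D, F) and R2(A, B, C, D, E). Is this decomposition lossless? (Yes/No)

The shared attributes are {A, B, D} and {A, B, D}⁺ = {A, B, D}.
R1 ⊄ {A, B, D} and R2 ⊄ {A, B, D}, so the split is lossy.

No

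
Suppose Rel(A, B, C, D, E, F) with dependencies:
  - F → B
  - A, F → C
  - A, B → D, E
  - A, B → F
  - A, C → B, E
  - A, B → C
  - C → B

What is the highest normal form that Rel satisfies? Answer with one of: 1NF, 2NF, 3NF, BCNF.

Candidate keys: {A, B}, {A, C}, {A, F}. Prime attributes: {A, B, C, F}.
F → B: {F}⁺ = {B, F}, which is not all of the attributes, so the left side is not a superkey — BCNF is violated.
Its right-hand attributes {B} are all prime, as are those of every other non-superkey FD — the relation is in 3NF.

3NF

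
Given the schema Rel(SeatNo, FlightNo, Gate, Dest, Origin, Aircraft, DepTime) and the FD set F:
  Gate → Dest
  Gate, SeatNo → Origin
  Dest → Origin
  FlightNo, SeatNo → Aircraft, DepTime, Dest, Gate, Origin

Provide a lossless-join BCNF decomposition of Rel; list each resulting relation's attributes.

Candidate key of the original relation: {FlightNo, SeatNo}.
{Aircraft, DepTime, Dest, FlightNo, Gate, Origin, SeatNo}: {Gate} determines {Dest, Gate, Origin} here but is not a superkey — split on Gate → Dest, Origin, giving {Dest, Gate, Origin} and {Aircraft, DepTime, FlightNo, Gate, SeatNo}.
{Dest, Gate, Origin}: {Dest} determines {Dest, Origin} here but is not a superkey — split on Dest → Origin, giving {Dest, Origin} and {Dest, Gate}.
{Dest, Origin}: every determinant is a superkey — BCNF.
{Dest, Gate}: every determinant is a superkey — BCNF.
{Aircraft, DepTime, FlightNo, Gate, SeatNo}: every determinant is a superkey — BCNF.

{Aircraft, DepTime, FlightNo, Gate, SeatNo}; {Dest, Gate}; {Dest, Origin}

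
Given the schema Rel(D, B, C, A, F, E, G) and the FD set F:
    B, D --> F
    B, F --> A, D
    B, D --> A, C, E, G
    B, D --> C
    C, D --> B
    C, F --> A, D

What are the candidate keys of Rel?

{B, D}, {B, F}, {C, D}, {C, F}

{B, D} is a candidate key since {B, D}⁺ = {A, B, C, D, E, F, G} covers every attribute.
{B, F} is a candidate key since {B, F}⁺ = {A, B, C, D, E, F, G} covers every attribute.
{C, D} is a candidate key since {C, D}⁺ = {A, B, C, D, E, F, G} covers every attribute.
{C, F} is a candidate key since {C, F}⁺ = {A, B, C, D, E, F, G} covers every attribute.
No proper subset of any of these is a key, and no other minimal superkey exists.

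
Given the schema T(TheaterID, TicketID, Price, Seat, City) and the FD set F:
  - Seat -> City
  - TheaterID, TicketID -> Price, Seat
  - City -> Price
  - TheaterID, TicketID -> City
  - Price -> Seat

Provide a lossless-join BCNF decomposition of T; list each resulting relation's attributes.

{City, Price, Seat}; {Seat, TheaterID, TicketID}

Candidate key of the original relation: {TheaterID, TicketID}.
In {City, Price, Seat, TheaterID, TicketID}, {Seat} is not a superkey ({Seat}⁺ restricted to this set is {City, Price, Seat}), so split on Seat -> City, Price into {City, Price, Seat} and {Seat, TheaterID, TicketID}.
{City, Price, Seat} is in BCNF.
{Seat, TheaterID, TicketID} is in BCNF.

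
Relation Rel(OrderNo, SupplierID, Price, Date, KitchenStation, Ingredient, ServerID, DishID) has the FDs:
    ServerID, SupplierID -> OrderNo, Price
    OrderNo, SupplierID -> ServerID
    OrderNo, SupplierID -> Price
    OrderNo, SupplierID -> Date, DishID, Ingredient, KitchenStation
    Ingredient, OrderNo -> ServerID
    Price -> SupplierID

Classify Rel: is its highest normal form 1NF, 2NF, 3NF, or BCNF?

3NF

Candidate keys: {OrderNo, Price}, {OrderNo, SupplierID}, {Price, ServerID}, {ServerID, SupplierID}. Prime attributes: {OrderNo, Price, ServerID, SupplierID}.
Ingredient, OrderNo -> ServerID: {Ingredient, OrderNo}⁺ = {Ingredient, OrderNo, ServerID}, which is not all of the attributes, so the left side is not a superkey — BCNF is violated.
Its right-hand attributes {ServerID} are all prime, as are those of every other non-superkey FD — the relation is in 3NF.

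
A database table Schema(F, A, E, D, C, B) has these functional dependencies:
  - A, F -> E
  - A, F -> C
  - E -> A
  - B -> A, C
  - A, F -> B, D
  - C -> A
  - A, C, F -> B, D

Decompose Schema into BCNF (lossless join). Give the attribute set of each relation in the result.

Candidate keys of the original relation: {A, F}, {B, F}, {C, F}, {E, F}.
Within {A, B, C, D, E, F}: {E}⁺ ∩ {A, B, C, D, E, F} = {A, E}, not the whole set, so E -> A violates BCNF; decompose into {A, E} and {B, C, D, E, F}.
{A, E}: every determinant is a superkey — BCNF.
Within {B, C, D, E, F}: {B}⁺ ∩ {B, C, D, E, F} = {B, C}, not the whole set, so B -> C violates BCNF; decompose into {B, C} and {B, D, E, F}.
{B, C}: every determinant is a superkey — BCNF.
{B, D, E, F}: every determinant is a superkey — BCNF.

{A, E}; {B, C}; {B, D, E, F}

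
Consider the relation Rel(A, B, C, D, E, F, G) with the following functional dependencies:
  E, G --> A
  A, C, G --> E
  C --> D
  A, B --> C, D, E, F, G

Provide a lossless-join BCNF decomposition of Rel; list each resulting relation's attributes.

Candidate keys of the original relation: {A, B}, {B, E, G}.
Within {A, B, C, D, E, F, G}: {E, G}⁺ ∩ {A, B, C, D, E, F, G} = {A, E, G}, not the whole set, so E, G --> A violates BCNF; decompose into {A, E, G} and {B, C, D, E, F, G}.
{A, E, G} is in BCNF.
Within {B, C, D, E, F, G}: {C}⁺ ∩ {B, C, D, E, F, G} = {C, D}, not the whole set, so C --> D violates BCNF; decompose into {C, D} and {B, C, E, F, G}.
{C, D} is in BCNF.
{B, C, E, F, G} is in BCNF.

{A, E, G}; {B, C, E, F, G}; {C, D}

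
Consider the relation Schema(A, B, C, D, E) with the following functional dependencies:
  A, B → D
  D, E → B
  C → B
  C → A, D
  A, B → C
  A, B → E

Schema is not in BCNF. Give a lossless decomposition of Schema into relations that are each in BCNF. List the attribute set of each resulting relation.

{A, C, D, E}; {B, D, E}

Candidate keys of the original relation: {A, B}, {A, D, E}, {C}.
{A, B, C, D, E}: {D, E} determines {B, D, E} here but is not a superkey — split on D, E → B, giving {B, D, E} and {A, C, D, E}.
{B, D, E} has no BCNF violation.
{A, C, D, E} has no BCNF violation.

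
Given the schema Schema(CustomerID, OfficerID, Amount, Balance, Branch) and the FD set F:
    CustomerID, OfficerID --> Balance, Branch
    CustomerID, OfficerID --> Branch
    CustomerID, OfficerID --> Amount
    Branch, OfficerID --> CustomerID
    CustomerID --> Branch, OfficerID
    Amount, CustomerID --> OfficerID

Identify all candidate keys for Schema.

{Branch, OfficerID}, {CustomerID}

{CustomerID} is a candidate key since {CustomerID}⁺ = {Amount, Balance, Branch, CustomerID, OfficerID} covers every attribute.
{Branch, OfficerID} is a candidate key since {Branch, OfficerID}⁺ = {Amount, Balance, Branch, CustomerID, OfficerID} covers every attribute.
These are minimal and exhaustive — every other superkey contains one of them.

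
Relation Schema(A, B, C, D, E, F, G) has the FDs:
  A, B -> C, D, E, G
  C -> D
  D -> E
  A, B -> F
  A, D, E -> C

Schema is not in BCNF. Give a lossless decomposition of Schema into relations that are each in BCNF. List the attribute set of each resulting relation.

{A, B, C, F, G}; {C, D}; {D, E}

Candidate key of the original relation: {A, B}.
{A, B, C, D, E, F, G}: {C} determines {C, D, E} here but is not a superkey — split on C -> D, E, giving {C, D, E} and {A, B, C, F, G}.
{C, D, E}: {D} determines {D, E} here but is not a superkey — split on D -> E, giving {D, E} and {C, D}.
{D, E} is in BCNF.
{C, D} is in BCNF.
{A, B, C, F, G} is in BCNF.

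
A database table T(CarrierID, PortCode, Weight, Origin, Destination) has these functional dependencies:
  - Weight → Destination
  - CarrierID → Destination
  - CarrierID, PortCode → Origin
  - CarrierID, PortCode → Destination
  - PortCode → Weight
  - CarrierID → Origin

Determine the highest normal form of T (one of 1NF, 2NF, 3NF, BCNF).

Candidate key: {CarrierID, PortCode}. Prime attributes: {CarrierID, PortCode}.
Weight → Destination: {Weight}⁺ = {Destination, Weight}, which is not all of the attributes, so the left side is not a superkey — BCNF is violated.
Weight → Destination has non-prime {Destination} on the right and a non-superkey on the left, so 3NF fails.
Since {CarrierID} ⊂ {CarrierID, PortCode} and {CarrierID}⁺ ⊇ {Destination, Origin} with {Destination, Origin} non-prime, there is a partial dependency; 2NF fails.

1NF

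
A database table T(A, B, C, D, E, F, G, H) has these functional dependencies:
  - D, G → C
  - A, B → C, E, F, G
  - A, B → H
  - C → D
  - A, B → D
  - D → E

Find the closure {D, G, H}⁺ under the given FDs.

Start with {D, G, H}.
D, G → C applies; add {C} → now {C, D, G, H}.
D → E applies; add {E} → now {C, D, E, G, H}.
No further FD applies.

{C, D, E, G, H}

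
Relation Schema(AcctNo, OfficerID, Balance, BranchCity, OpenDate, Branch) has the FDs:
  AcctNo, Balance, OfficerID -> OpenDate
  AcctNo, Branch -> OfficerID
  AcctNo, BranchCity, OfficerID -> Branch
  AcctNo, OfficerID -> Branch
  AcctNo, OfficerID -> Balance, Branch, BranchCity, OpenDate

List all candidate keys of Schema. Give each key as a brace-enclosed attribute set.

{AcctNo} never appears on the right of any FD, so every key must include it.
{AcctNo, Branch}⁺ = {AcctNo, Balance, Branch, BranchCity, OfficerID, OpenDate}, which is every attribute, so {AcctNo, Branch} is a candidate key.
{AcctNo, OfficerID}⁺ = {AcctNo, Balance, Branch, BranchCity, OfficerID, OpenDate}, which is every attribute, so {AcctNo, OfficerID} is a candidate key.
No proper subset of any of these is a key, and no other minimal superkey exists.

{AcctNo, Branch}, {AcctNo, OfficerID}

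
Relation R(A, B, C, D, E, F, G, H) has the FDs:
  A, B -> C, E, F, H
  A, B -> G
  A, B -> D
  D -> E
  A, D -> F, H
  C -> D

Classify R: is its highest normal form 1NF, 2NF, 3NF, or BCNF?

2NF

Candidate key: {A, B}. Prime attributes: {A, B}.
D -> E: {D}⁺ = {D, E}, which is not all of the attributes, so the left side is not a superkey — BCNF is violated.
D -> E has non-prime {E} on the right and a non-superkey on the left, so 3NF fails.
Checking every proper subset of each key, none determines a non-prime attribute — 2NF is satisfied.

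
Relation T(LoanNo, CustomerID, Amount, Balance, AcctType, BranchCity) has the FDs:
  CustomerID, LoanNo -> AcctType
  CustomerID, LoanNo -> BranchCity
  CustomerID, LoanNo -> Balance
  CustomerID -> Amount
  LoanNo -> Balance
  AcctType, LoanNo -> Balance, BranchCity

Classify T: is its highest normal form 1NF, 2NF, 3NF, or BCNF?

1NF

Candidate key: {CustomerID, LoanNo}. Prime attributes: {CustomerID, LoanNo}.
CustomerID -> Amount breaks BCNF: {CustomerID}⁺ = {Amount, CustomerID}, so {CustomerID} is not a superkey.
CustomerID -> Amount determines the non-prime attribute {Amount} from a non-superkey — 3NF is violated.
{CustomerID} is a proper subset of the key {CustomerID, LoanNo}, and {CustomerID}⁺ contains the non-prime attribute {Amount} — a partial dependency, so 2NF is violated.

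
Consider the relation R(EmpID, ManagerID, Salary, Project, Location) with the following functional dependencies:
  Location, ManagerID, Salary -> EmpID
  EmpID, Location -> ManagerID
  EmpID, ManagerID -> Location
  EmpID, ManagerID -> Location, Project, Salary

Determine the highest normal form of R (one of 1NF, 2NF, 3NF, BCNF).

BCNF

Candidate keys: {EmpID, Location}, {EmpID, ManagerID}, {Location, ManagerID, Salary}. Prime attributes: {EmpID, Location, ManagerID, Salary}.
The left-hand side of every FD is a superkey, so BCNF is satisfied.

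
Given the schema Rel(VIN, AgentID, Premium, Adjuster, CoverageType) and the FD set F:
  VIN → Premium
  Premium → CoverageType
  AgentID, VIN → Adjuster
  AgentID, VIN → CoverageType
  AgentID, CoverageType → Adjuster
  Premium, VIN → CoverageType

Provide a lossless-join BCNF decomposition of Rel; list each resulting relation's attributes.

{Adjuster, AgentID, VIN}; {CoverageType, Premium}; {Premium, VIN}

Candidate key of the original relation: {AgentID, VIN}.
Within {Adjuster, AgentID, CoverageType, Premium, VIN}: {VIN}⁺ ∩ {Adjuster, AgentID, CoverageType, Premium, VIN} = {CoverageType, Premium, VIN}, not the whole set, so VIN → CoverageType, Premium violates BCNF; decompose into {CoverageType, Premium, VIN} and {Adjuster, AgentID, VIN}.
Within {CoverageType, Premium, VIN}: {Premium}⁺ ∩ {CoverageType, Premium, VIN} = {CoverageType, Premium}, not the whole set, so Premium → CoverageType violates BCNF; decompose into {CoverageType, Premium} and {Premium, VIN}.
{CoverageType, Premium} has no BCNF violation.
{Premium, VIN} has no BCNF violation.
{Adjuster, AgentID, VIN} has no BCNF violation.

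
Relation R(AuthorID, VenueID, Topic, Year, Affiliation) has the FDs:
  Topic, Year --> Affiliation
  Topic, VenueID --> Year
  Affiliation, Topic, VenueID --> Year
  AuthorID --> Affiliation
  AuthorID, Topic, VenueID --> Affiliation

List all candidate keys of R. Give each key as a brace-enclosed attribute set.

Attributes never on any right-hand side: {AuthorID, Topic, VenueID} — every candidate key must contain all of them.
{AuthorID, Topic, VenueID}⁺ = {Affiliation, AuthorID, Topic, VenueID, Year} — all of the relation — so {AuthorID, Topic, VenueID} is a candidate key.
Every other attribute set either contains this one or has a smaller closure.

{AuthorID, Topic, VenueID}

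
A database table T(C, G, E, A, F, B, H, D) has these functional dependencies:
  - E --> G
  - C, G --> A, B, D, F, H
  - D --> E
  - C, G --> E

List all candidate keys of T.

{C, D}, {C, E}, {C, G}

No FD produces {C}, so it must be in every candidate key.
Closure of {C, D} is {A, B, C, D, E, F, G, H}, the whole schema; {C, D} is a candidate key.
Closure of {C, E} is {A, B, C, D, E, F, G, H}, the whole schema; {C, E} is a candidate key.
Closure of {C, G} is {A, B, C, D, E, F, G, H}, the whole schema; {C, G} is a candidate key.
These are minimal and exhaustive — every other superkey contains one of them.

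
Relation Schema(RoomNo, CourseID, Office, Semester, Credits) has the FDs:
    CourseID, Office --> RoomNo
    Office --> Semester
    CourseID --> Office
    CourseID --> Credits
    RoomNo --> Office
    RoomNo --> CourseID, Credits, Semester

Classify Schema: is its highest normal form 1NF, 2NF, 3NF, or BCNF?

2NF

Candidate keys: {CourseID}, {RoomNo}. Prime attributes: {CourseID, RoomNo}.
Office --> Semester: {Office}⁺ = {Office, Semester}, which is not all of the attributes, so the left side is not a superkey — BCNF is violated.
Office --> Semester determines the non-prime attribute {Semester} from a non-superkey — 3NF is violated.
Every candidate key is a single attribute, so no partial dependency is possible; 2NF holds.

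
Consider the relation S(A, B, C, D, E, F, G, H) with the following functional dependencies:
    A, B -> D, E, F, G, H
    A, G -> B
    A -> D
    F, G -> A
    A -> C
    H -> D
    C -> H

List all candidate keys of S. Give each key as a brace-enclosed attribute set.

{A, B} is a candidate key since {A, B}⁺ = {A, B, C, D, E, F, G, H} covers every attribute.
{A, G} is a candidate key since {A, G}⁺ = {A, B, C, D, E, F, G, H} covers every attribute.
{F, G} is a candidate key since {F, G}⁺ = {A, B, C, D, E, F, G, H} covers every attribute.
These are minimal and exhaustive — every other superkey contains one of them.

{A, B}, {A, G}, {F, G}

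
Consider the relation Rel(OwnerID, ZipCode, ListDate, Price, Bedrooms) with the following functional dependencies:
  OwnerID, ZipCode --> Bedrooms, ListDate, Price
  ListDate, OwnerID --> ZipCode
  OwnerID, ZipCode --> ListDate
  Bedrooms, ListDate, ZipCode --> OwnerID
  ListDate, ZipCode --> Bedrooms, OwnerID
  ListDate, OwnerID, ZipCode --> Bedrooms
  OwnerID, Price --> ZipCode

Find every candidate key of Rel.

{ListDate, OwnerID}, {ListDate, ZipCode}, {OwnerID, Price}, {OwnerID, ZipCode}

{ListDate, OwnerID} is a candidate key since {ListDate, OwnerID}⁺ = {Bedrooms, ListDate, OwnerID, Price, ZipCode} covers every attribute.
{ListDate, ZipCode} is a candidate key since {ListDate, ZipCode}⁺ = {Bedrooms, ListDate, OwnerID, Price, ZipCode} covers every attribute.
{OwnerID, Price} is a candidate key since {OwnerID, Price}⁺ = {Bedrooms, ListDate, OwnerID, Price, ZipCode} covers every attribute.
{OwnerID, ZipCode} is a candidate key since {OwnerID, ZipCode}⁺ = {Bedrooms, ListDate, OwnerID, Price, ZipCode} covers every attribute.
These are minimal and exhaustive — every other superkey contains one of them.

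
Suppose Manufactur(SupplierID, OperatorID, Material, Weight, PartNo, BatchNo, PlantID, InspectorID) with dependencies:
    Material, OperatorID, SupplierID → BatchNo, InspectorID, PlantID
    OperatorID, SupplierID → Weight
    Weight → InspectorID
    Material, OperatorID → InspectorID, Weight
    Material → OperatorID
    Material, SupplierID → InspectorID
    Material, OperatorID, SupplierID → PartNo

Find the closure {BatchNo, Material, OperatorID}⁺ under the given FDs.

{BatchNo, InspectorID, Material, OperatorID, Weight}

Start with {BatchNo, Material, OperatorID}.
Material, OperatorID → InspectorID, Weight applies; add {InspectorID, Weight} → now {BatchNo, InspectorID, Material, OperatorID, Weight}.
No further FD applies.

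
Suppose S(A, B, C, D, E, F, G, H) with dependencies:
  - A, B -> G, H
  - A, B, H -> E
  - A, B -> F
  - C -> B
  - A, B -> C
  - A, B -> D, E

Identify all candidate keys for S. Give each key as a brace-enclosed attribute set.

{A, B}, {A, C}

{A} never appears on the right of any FD, so every key must include it.
{A, B}⁺ = {A, B, C, D, E, F, G, H}, which is every attribute, so {A, B} is a candidate key.
{A, C}⁺ = {A, B, C, D, E, F, G, H}, which is every attribute, so {A, C} is a candidate key.
These are minimal and exhaustive — every other superkey contains one of them.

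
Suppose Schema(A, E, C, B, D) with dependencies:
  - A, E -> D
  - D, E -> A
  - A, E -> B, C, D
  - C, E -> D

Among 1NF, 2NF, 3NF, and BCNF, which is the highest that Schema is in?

BCNF

Candidate keys: {A, E}, {C, E}, {D, E}. Prime attributes: {A, C, D, E}.
Every FD has a superkey on the left, so the relation is in BCNF.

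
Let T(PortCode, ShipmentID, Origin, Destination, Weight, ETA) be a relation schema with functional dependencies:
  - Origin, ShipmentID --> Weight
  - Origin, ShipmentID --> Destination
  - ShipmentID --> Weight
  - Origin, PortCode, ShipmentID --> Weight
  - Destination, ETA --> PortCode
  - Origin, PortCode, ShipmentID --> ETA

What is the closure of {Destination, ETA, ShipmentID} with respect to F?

{Destination, ETA, PortCode, ShipmentID, Weight}

Start with {Destination, ETA, ShipmentID}.
ShipmentID --> Weight applies; add {Weight} → now {Destination, ETA, ShipmentID, Weight}.
Destination, ETA --> PortCode applies; add {PortCode} → now {Destination, ETA, PortCode, ShipmentID, Weight}.
No further FD applies.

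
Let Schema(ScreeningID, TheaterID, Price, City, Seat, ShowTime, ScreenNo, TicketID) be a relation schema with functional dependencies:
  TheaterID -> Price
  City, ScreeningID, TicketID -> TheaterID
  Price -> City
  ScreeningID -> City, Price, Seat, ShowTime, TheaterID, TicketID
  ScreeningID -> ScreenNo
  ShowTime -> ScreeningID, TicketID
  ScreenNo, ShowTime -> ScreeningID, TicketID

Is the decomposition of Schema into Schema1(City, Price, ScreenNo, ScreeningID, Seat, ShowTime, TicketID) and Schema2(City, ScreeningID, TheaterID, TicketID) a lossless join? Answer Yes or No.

The shared attributes are {City, ScreeningID, TicketID} and {City, ScreeningID, TicketID}⁺ = {City, Price, ScreenNo, ScreeningID, Seat, ShowTime, TheaterID, TicketID}.
Since Schema1 ⊆ {City, Price, ScreenNo, ScreeningID, Seat, ShowTime, TheaterID, TicketID}, the intersection is a superkey of Schema1; the decomposition is lossless.

Yes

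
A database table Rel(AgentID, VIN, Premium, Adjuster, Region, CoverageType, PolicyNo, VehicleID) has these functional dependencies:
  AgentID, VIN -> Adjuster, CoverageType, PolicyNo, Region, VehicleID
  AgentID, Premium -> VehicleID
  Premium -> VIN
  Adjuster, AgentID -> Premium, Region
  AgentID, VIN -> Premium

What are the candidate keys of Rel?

{Adjuster, AgentID}, {AgentID, Premium}, {AgentID, VIN}

Attributes never on any right-hand side: {AgentID} — every candidate key must contain it.
Closure of {Adjuster, AgentID} is {Adjuster, AgentID, CoverageType, PolicyNo, Premium, Region, VIN, VehicleID}, the whole schema; {Adjuster, AgentID} is a candidate key.
Closure of {AgentID, Premium} is {Adjuster, AgentID, CoverageType, PolicyNo, Premium, Region, VIN, VehicleID}, the whole schema; {AgentID, Premium} is a candidate key.
Closure of {AgentID, VIN} is {Adjuster, AgentID, CoverageType, PolicyNo, Premium, Region, VIN, VehicleID}, the whole schema; {AgentID, VIN} is a candidate key.
These are minimal and exhaustive — every other superkey contains one of them.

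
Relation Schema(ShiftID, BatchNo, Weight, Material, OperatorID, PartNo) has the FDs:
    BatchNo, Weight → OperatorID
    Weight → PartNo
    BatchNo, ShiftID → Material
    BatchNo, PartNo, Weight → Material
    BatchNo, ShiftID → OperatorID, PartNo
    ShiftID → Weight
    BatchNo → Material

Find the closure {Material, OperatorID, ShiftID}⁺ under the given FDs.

{Material, OperatorID, PartNo, ShiftID, Weight}

Start with {Material, OperatorID, ShiftID}.
ShiftID → Weight applies; add {Weight} → now {Material, OperatorID, ShiftID, Weight}.
Weight → PartNo applies; add {PartNo} → now {Material, OperatorID, PartNo, ShiftID, Weight}.
No further FD applies.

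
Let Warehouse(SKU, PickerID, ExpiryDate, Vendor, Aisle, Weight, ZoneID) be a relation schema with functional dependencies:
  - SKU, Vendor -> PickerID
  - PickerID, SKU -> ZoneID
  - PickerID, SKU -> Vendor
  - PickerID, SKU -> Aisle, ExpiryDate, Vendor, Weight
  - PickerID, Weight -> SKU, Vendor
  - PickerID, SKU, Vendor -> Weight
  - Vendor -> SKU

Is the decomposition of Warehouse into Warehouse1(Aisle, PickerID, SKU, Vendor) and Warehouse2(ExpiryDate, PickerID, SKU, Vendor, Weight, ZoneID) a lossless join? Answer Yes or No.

The shared attributes are {PickerID, SKU, Vendor} and {PickerID, SKU, Vendor}⁺ = {Aisle, ExpiryDate, PickerID, SKU, Vendor, Weight, ZoneID}.
Since Warehouse1 ⊆ {Aisle, ExpiryDate, PickerID, SKU, Vendor, Weight, ZoneID}, the intersection is a superkey of Warehouse1; the decomposition is lossless.

Yes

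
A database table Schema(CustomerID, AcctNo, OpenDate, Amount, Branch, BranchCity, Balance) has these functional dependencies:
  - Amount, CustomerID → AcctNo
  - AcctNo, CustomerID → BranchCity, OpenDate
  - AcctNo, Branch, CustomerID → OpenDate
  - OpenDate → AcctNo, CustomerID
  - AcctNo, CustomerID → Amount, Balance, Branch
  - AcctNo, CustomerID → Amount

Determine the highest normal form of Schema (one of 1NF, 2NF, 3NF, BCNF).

Candidate keys: {AcctNo, CustomerID}, {Amount, CustomerID}, {OpenDate}. Prime attributes: {AcctNo, Amount, CustomerID, OpenDate}.
Every FD has a superkey on the left, so the relation is in BCNF.

BCNF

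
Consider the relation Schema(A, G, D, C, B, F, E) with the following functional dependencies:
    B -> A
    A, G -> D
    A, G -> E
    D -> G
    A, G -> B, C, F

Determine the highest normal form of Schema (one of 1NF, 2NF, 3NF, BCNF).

3NF

Candidate keys: {A, D}, {A, G}, {B, D}, {B, G}. Prime attributes: {A, B, D, G}.
B -> A breaks BCNF: {B}⁺ = {A, B}, so {B} is not a superkey.
Its right-hand attributes {A} are all prime, as are those of every other non-superkey FD — the relation is in 3NF.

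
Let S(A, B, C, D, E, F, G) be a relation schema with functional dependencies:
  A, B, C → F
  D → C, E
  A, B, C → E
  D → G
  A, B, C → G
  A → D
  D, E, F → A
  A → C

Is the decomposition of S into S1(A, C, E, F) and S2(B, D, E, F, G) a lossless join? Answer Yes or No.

Common attributes: {E, F}; their closure is {E, F}.
S1 ⊄ {E, F} and S2 ⊄ {E, F}, so the split is lossy.

No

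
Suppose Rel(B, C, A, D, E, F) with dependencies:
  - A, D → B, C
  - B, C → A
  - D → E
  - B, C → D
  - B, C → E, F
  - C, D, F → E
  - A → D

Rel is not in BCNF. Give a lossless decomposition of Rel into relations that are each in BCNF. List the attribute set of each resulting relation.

Candidate keys of the original relation: {A}, {B, C}.
In {A, B, C, D, E, F}, {D} is not a superkey ({D}⁺ restricted to this set is {D, E}), so split on D → E into {D, E} and {A, B, C, D, F}.
{D, E}: every determinant is a superkey — BCNF.
{A, B, C, D, F}: every determinant is a superkey — BCNF.

{A, B, C, D, F}; {D, E}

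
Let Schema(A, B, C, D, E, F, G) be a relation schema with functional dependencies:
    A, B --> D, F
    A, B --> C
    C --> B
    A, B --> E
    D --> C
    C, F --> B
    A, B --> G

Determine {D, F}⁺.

Start with {D, F}.
D --> C applies; add {C} → now {C, D, F}.
C, F --> B applies; add {B} → now {B, C, D, F}.
No further FD applies.

{B, C, D, F}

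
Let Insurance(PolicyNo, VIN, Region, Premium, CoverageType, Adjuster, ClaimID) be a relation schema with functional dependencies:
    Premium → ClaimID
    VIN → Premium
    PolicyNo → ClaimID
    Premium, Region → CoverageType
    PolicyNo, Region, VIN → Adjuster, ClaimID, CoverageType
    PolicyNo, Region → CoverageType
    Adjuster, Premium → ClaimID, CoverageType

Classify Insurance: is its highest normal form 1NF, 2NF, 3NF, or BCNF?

1NF

Candidate key: {PolicyNo, Region, VIN}. Prime attributes: {PolicyNo, Region, VIN}.
For Premium → ClaimID we have {Premium}⁺ = {ClaimID, Premium}; {Premium} is not a superkey, so BCNF fails.
Premium → ClaimID has non-prime {ClaimID} on the right and a non-superkey on the left, so 3NF fails.
{PolicyNo} is a proper subset of the key {PolicyNo, Region, VIN}, and {PolicyNo}⁺ contains the non-prime attribute {ClaimID} — a partial dependency, so 2NF is violated.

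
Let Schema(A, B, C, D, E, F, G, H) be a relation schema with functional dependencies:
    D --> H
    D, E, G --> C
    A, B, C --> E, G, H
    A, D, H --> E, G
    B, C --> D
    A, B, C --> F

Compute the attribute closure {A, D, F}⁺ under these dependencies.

Start with {A, D, F}.
D --> H applies; add {H} → now {A, D, F, H}.
A, D, H --> E, G applies; add {E, G} → now {A, D, E, F, G, H}.
D, E, G --> C applies; add {C} → now {A, C, D, E, F, G, H}.
No further FD applies.

{A, C, D, E, F, G, H}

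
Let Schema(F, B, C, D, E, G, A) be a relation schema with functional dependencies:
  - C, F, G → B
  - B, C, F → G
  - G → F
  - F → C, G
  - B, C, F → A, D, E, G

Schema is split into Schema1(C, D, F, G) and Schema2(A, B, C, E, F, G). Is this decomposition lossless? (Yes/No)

Yes

Common attributes: {C, F, G}; their closure is {A, B, C, D, E, F, G}.
This includes all of Schema1, so the common attributes are a superkey of Schema1 — the join is lossless.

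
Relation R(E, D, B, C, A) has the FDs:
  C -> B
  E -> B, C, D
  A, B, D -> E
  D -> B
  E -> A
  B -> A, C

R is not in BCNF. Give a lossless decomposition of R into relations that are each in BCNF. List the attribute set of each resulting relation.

Candidate keys of the original relation: {D}, {E}.
Within {A, B, C, D, E}: {C}⁺ ∩ {A, B, C, D, E} = {A, B, C}, not the whole set, so C -> A, B violates BCNF; decompose into {A, B, C} and {C, D, E}.
{A, B, C} is in BCNF.
{C, D, E} is in BCNF.

{A, B, C}; {C, D, E}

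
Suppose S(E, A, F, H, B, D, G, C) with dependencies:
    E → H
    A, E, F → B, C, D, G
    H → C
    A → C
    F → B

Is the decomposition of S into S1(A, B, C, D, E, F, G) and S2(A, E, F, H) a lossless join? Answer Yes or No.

Yes

S1 ∩ S2 = {A, E, F}; its closure under F is {A, B, C, D, E, F, G, H}.
Since S1 ⊆ {A, B, C, D, E, F, G, H}, the intersection is a superkey of S1; the decomposition is lossless.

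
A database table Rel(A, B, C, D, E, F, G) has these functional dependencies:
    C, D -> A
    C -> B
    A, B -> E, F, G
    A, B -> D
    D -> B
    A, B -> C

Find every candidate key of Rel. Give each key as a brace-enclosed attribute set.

{A, B}, {A, C}, {A, D}, {C, D}

{A, B}⁺ = {A, B, C, D, E, F, G} — all of the relation — so {A, B} is a candidate key.
{A, C}⁺ = {A, B, C, D, E, F, G} — all of the relation — so {A, C} is a candidate key.
{A, D}⁺ = {A, B, C, D, E, F, G} — all of the relation — so {A, D} is a candidate key.
{C, D}⁺ = {A, B, C, D, E, F, G} — all of the relation — so {C, D} is a candidate key.
Any other superkey properly contains one of these, so there are no further candidate keys.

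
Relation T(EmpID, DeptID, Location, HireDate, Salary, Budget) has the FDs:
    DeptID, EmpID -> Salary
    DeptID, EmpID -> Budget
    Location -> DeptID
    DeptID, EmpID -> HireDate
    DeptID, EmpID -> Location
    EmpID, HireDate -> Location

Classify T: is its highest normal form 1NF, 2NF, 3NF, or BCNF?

3NF

Candidate keys: {DeptID, EmpID}, {EmpID, HireDate}, {EmpID, Location}. Prime attributes: {DeptID, EmpID, HireDate, Location}.
Location -> DeptID: {Location}⁺ = {DeptID, Location}, which is not all of the attributes, so the left side is not a superkey — BCNF is violated.
Its right-hand attributes {DeptID} are all prime, as are those of every other non-superkey FD — the relation is in 3NF.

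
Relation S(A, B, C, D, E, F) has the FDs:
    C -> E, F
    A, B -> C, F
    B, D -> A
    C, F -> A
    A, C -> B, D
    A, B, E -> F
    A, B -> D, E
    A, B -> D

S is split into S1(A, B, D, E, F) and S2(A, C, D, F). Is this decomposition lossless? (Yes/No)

No

The shared attributes are {A, D, F} and {A, D, F}⁺ = {A, D, F}.
Neither S1 nor S2 is contained in that closure, so the decomposition is lossy.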